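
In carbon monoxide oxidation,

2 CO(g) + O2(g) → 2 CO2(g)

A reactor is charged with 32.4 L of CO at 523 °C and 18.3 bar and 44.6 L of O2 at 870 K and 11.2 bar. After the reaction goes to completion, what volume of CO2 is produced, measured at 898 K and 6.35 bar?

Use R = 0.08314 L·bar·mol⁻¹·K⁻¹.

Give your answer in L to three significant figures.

n(CO) = PV/RT = (18.3 × 32.4) / (0.08314 × 796.15) = 8.958 mol
n(O2) = PV/RT = (11.2 × 44.6) / (0.08314 × 870) = 6.906 mol
For 8.958 mol CO, stoichiometry requires (1/2) × 8.958 = 4.479 mol O2; 6.906 mol is available, so CO is limiting.
n(CO2) = (2/2) × 8.958 = 8.958 mol
V(CO2) = nRT/P = 8.958 × 0.08314 × 898 / 6.35 = 105.3 L

105 L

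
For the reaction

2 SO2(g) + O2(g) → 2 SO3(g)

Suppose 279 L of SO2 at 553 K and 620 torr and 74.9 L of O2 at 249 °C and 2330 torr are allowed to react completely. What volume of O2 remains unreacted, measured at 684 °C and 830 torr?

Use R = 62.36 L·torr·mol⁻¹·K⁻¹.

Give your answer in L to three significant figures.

n(SO2) = PV/RT = (620 × 279) / (62.36 × 553) = 5.016 mol
n(O2) = PV/RT = (2330 × 74.9) / (62.36 × 522.15) = 5.360 mol
For 5.016 mol SO2, stoichiometry requires (1/2) × 5.016 = 2.508 mol O2; 5.360 mol is available, so SO2 is limiting.
n(O2) consumed = (1/2) × 5.016 = 2.508 mol; remaining = 5.360 − 2.508 = 2.852 mol
V(O2) = nRT/P = 2.852 × 62.36 × 957.15 / 830 = 205.1 L

205 L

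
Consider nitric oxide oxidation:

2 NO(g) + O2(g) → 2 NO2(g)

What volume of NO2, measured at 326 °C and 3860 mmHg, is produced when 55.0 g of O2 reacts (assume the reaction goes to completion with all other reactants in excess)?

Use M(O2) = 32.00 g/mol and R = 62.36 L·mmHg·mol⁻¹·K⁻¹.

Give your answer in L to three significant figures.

n(O2) = 55.00 / 32.00 = 1.719 mol
n(NO2) = (2/1) × 1.719 = 3.438 mol
V = nRT/P = 3.438 × 62.36 × 599.15 / 3860 = 33.28 L

33.3 L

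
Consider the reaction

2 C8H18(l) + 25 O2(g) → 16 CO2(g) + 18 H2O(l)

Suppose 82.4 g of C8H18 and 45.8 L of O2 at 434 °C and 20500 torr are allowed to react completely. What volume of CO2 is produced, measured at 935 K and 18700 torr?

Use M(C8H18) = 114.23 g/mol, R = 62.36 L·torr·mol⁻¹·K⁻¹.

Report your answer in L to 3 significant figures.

n(C8H18) = 82.4 / 114.23 = 0.7214 mol
n(O2) = PV/RT = (20500 × 45.8) / (62.36 × 707.15) = 21.29 mol
For 0.7214 mol C8H18, stoichiometry requires (25/2) × 0.7214 = 9.018 mol O2; 21.29 mol is available, so C8H18 is limiting.
n(CO2) = (16/2) × 0.7214 = 5.771 mol
V(CO2) = nRT/P = 5.771 × 62.36 × 935 / 18700 = 17.99 L

18.0 L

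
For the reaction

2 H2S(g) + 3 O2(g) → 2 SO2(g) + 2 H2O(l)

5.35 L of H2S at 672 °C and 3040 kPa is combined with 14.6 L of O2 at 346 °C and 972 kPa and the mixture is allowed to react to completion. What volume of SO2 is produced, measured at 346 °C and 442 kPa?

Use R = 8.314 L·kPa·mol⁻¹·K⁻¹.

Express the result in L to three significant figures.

n(H2S) = PV/RT = (3040 × 5.35) / (8.314 × 945.15) = 2.070 mol
n(O2) = PV/RT = (972 × 14.6) / (8.314 × 619.15) = 2.757 mol
For 2.070 mol H2S, stoichiometry requires (3/2) × 2.070 = 3.105 mol O2; 2.757 mol is available, so O2 is limiting.
n(SO2) = (2/3) × 2.757 = 1.838 mol
V(SO2) = nRT/P = 1.838 × 8.314 × 619.15 / 442 = 21.41 L

21.4 L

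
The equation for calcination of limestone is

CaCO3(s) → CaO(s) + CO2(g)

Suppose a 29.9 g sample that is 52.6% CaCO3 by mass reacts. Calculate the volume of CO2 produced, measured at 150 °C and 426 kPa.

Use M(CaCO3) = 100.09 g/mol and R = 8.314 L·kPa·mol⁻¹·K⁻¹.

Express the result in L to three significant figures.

1.30 L

mass of CaCO3 = 29.9 × 52.6/100 = 15.73 g
n(CaCO3) = 15.73 / 100.09 = 0.1572 mol
n(CO2) = (1/1) × 0.1572 = 0.1572 mol
V = nRT/P = 0.1572 × 8.314 × 423.15 / 426 = 1.298 L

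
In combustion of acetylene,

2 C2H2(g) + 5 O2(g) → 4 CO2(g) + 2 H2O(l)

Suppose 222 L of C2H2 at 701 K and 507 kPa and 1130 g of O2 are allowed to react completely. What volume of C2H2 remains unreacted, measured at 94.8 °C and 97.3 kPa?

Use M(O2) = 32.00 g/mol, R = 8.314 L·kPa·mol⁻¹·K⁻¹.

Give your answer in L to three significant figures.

n(C2H2) = PV/RT = (507 × 222) / (8.314 × 701) = 19.31 mol
n(O2) = 1130 / 32.00 = 35.31 mol
For 19.31 mol C2H2, stoichiometry requires (5/2) × 19.31 = 48.27 mol O2; 35.31 mol is available, so O2 is limiting.
n(C2H2) consumed = (2/5) × 35.31 = 14.12 mol; remaining = 19.31 − 14.12 = 5.190 mol
V(C2H2) = nRT/P = 5.190 × 8.314 × 367.95 / 97.3 = 163.2 L

163 L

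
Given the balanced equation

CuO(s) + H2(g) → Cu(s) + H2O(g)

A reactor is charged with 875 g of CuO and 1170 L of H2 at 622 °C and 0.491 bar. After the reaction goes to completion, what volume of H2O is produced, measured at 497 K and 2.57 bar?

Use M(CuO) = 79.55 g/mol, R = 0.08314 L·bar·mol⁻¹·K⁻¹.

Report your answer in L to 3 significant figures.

124 L

n(CuO) = 875 / 79.55 = 11.00 mol
n(H2) = PV/RT = (0.491 × 1170) / (0.08314 × 895.15) = 7.719 mol
For 11.00 mol CuO, stoichiometry requires (1/1) × 11.00 = 11.00 mol H2; 7.719 mol is available, so H2 is limiting.
n(H2O) = (1/1) × 7.719 = 7.719 mol
V(H2O) = nRT/P = 7.719 × 0.08314 × 497 / 2.57 = 124.1 L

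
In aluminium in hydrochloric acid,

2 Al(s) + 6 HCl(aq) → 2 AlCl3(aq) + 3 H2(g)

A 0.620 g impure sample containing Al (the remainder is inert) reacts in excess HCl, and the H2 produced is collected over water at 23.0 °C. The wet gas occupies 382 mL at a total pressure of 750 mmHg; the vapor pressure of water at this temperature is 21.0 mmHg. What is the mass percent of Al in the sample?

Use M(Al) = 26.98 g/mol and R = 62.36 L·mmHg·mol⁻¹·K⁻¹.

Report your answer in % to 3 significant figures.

P(H2) = 750 − 21.0 = 729.0 mmHg
n(H2) = PV/RT = (729.0 × 0.3820) / (62.36 × 296.15) = 0.01508 mol
n(Al) = (2/3) × 0.01508 = 0.01005 mol
m(Al) = 0.01005 × 26.98 = 0.2711 g
%Al = 0.2711 / 0.620 × 100 = 43.73%

43.7 %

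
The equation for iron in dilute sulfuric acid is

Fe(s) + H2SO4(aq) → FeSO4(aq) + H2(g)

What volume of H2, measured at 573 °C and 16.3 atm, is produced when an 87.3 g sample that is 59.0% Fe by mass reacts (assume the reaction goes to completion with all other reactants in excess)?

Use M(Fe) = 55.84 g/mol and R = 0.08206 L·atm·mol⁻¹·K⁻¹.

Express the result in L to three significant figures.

3.93 L

mass of Fe = 87.3 × 59.0/100 = 51.51 g
n(Fe) = 51.51 / 55.84 = 0.9225 mol
n(H2) = (1/1) × 0.9225 = 0.9225 mol
V = nRT/P = 0.9225 × 0.08206 × 846.15 / 16.3 = 3.930 L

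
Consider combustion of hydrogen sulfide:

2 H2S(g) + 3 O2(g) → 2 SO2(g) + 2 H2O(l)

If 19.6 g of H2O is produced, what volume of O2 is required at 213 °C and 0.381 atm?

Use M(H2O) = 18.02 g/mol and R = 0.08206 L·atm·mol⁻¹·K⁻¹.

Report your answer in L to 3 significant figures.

171 L

n(H2O) = 19.60 / 18.02 = 1.088 mol
n(O2) = (3/2) × 1.088 = 1.632 mol
V = nRT/P = 1.632 × 0.08206 × 486.15 / 0.381 = 170.9 L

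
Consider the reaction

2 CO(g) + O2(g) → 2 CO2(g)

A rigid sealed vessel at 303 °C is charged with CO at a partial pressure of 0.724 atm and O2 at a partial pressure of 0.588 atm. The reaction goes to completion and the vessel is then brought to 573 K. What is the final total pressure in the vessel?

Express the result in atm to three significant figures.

At constant V, partial pressures at 303 °C are proportional to moles, so apply stoichiometry directly to pressures.
P(O2) required for 0.724 atm of CO = (1/2) × 0.724 = 0.3620 atm; available 0.588 atm, so CO is limiting.
P(O2) remaining = 0.588 − (1/2) × 0.724 = 0.2260 atm
P(gaseous products) = (2)/2 × 0.724 = 0.7240 atm
P_total at 303 °C = 0.2260 + 0.7240 = 0.9500 atm
Scaling to 573 K: P = 0.9500 × 573/576.15 = 0.9448 atm

0.945 atm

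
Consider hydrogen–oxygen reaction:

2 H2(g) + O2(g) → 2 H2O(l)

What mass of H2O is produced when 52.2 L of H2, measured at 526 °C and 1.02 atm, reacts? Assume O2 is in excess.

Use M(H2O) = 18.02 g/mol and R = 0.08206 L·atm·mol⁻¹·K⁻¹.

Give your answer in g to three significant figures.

14.6 g

n(H2) = PV/RT = (1.02 × 52.2) / (0.08206 × 799.15) = 0.8119 mol
n(H2O) = (2/2) × 0.8119 = 0.8119 mol
m(H2O) = 0.8119 × 18.02 = 14.63 g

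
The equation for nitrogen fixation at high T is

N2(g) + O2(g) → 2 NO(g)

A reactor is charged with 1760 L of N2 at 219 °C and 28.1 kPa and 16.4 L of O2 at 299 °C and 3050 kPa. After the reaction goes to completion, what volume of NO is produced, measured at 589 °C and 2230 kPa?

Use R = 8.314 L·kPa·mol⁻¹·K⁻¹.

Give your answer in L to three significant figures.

n(N2) = PV/RT = (28.1 × 1760) / (8.314 × 492.15) = 12.09 mol
n(O2) = PV/RT = (3050 × 16.4) / (8.314 × 572.15) = 10.52 mol
For 12.09 mol N2, stoichiometry requires (1/1) × 12.09 = 12.09 mol O2; 10.52 mol is available, so O2 is limiting.
n(NO) = (2/1) × 10.52 = 21.04 mol
V(NO) = nRT/P = 21.04 × 8.314 × 862.15 / 2230 = 67.63 L

67.6 L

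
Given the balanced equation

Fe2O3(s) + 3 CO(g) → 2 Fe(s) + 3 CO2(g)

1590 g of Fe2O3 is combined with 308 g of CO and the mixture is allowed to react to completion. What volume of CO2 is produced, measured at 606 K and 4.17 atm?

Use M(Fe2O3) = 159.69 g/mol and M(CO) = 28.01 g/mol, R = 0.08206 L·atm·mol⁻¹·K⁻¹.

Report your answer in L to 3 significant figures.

n(Fe2O3) = 1590 / 159.69 = 9.957 mol
n(CO) = 308 / 28.01 = 11.00 mol
For 9.957 mol Fe2O3, stoichiometry requires (3/1) × 9.957 = 29.87 mol CO; 11.00 mol is available, so CO is limiting.
n(CO2) = (3/3) × 11.00 = 11.00 mol
V(CO2) = nRT/P = 11.00 × 0.08206 × 606 / 4.17 = 131.2 L

131 L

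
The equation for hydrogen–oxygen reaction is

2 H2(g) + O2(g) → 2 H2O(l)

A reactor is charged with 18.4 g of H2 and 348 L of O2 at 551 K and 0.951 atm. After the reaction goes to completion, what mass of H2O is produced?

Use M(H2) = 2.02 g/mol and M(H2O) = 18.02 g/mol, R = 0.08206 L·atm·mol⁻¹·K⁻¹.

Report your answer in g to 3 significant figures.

164 g

n(H2) = 18.4 / 2.02 = 9.109 mol
n(O2) = PV/RT = (0.951 × 348) / (0.08206 × 551) = 7.319 mol
For 9.109 mol H2, stoichiometry requires (1/2) × 9.109 = 4.554 mol O2; 7.319 mol is available, so H2 is limiting.
n(H2O) = (2/2) × 9.109 = 9.109 mol
m(H2O) = 9.109 × 18.02 = 164.1 g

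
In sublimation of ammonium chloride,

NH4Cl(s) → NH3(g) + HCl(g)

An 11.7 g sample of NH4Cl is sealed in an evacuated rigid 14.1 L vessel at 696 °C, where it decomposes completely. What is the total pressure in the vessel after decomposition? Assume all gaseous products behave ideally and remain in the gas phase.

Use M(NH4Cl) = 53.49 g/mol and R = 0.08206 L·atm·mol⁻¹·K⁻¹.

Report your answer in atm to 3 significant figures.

n(NH4Cl) = 11.7 / 53.49 = 0.2187 mol
n(gas produced) = (2/1) × 0.2187 = 0.4374 mol
P = nRT/V = 0.4374 × 0.08206 × 969.15 / 14.1 = 2.467 atm

2.47 atm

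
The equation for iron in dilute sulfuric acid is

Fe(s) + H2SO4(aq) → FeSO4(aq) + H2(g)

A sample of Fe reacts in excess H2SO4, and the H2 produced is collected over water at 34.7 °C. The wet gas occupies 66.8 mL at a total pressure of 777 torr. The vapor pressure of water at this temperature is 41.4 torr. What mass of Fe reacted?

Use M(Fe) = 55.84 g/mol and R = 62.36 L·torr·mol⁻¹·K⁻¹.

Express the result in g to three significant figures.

P(H2) = 777 − 41.4 = 735.6 torr
n(H2) = PV/RT = (735.6 × 0.06680) / (62.36 × 307.85) = 0.002560 mol
n(Fe) = (1/1) × 0.002560 = 0.002560 mol
m(Fe) = 0.002560 × 55.84 = 0.1430 g

0.143 g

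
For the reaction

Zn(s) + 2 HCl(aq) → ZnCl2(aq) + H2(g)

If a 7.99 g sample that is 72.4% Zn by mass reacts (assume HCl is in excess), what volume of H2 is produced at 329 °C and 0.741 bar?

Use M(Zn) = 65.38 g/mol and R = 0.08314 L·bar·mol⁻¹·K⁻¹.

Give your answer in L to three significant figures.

5.98 L

mass of Zn = 7.99 × 72.4/100 = 5.785 g
n(Zn) = 5.785 / 65.38 = 0.08848 mol
n(H2) = (1/1) × 0.08848 = 0.08848 mol
V = nRT/P = 0.08848 × 0.08314 × 602.15 / 0.741 = 5.978 L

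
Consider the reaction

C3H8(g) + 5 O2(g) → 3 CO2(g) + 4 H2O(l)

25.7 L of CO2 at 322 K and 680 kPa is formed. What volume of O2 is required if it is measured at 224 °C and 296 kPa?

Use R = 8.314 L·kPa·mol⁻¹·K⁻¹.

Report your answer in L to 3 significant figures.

n(CO2) = PV/RT = (680 × 25.7) / (8.314 × 322) = 6.528 mol
n(O2) = (5/3) × 6.528 = 10.88 mol
V = nRT/P = 10.88 × 8.314 × 497.15 / 296 = 151.9 L

152 L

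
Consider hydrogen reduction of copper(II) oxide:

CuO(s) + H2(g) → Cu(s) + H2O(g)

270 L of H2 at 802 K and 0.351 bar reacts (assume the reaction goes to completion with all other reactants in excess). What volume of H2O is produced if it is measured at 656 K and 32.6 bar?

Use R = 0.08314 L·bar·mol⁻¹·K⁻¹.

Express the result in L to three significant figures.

n(H2) = PV/RT = (0.351 × 270) / (0.08314 × 802) = 1.421 mol
n(H2O) = (1/1) × 1.421 = 1.421 mol
V = nRT/P = 1.421 × 0.08314 × 656 / 32.6 = 2.377 L

2.38 L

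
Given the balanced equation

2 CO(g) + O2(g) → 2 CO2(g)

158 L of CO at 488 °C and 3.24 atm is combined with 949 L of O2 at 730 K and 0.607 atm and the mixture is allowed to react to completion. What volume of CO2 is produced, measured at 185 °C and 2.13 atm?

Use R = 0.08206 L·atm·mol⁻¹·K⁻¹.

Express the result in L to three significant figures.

145 L

n(CO) = PV/RT = (3.24 × 158) / (0.08206 × 761.15) = 8.196 mol
n(O2) = PV/RT = (0.607 × 949) / (0.08206 × 730) = 9.616 mol
For 8.196 mol CO, stoichiometry requires (1/2) × 8.196 = 4.098 mol O2; 9.616 mol is available, so CO is limiting.
n(CO2) = (2/2) × 8.196 = 8.196 mol
V(CO2) = nRT/P = 8.196 × 0.08206 × 458.15 / 2.13 = 144.7 L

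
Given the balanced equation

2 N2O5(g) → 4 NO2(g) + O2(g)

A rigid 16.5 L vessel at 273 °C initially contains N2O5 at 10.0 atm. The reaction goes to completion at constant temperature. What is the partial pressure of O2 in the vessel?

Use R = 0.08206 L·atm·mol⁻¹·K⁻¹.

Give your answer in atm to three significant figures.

n(N2O5)₀ = PV/RT = (10.0 × 16.5) / (0.08206 × 546.15) = 3.682 mol
n(O2) = (1/2) × 3.682 = 1.841 mol
P(O2) = nRT/V = 1.841 × 0.08206 × 546.15 / 16.5 = 5.000 atm

5.00 atm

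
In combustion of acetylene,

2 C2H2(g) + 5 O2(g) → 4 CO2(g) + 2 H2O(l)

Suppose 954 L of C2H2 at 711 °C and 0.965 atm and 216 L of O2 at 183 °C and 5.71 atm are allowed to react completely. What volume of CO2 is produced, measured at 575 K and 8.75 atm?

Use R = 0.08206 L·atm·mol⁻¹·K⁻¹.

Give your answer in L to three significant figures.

123 L

n(C2H2) = PV/RT = (0.965 × 954) / (0.08206 × 984.15) = 11.40 mol
n(O2) = PV/RT = (5.71 × 216) / (0.08206 × 456.15) = 32.95 mol
For 11.40 mol C2H2, stoichiometry requires (5/2) × 11.40 = 28.50 mol O2; 32.95 mol is available, so C2H2 is limiting.
n(CO2) = (4/2) × 11.40 = 22.80 mol
V(CO2) = nRT/P = 22.80 × 0.08206 × 575 / 8.75 = 122.9 L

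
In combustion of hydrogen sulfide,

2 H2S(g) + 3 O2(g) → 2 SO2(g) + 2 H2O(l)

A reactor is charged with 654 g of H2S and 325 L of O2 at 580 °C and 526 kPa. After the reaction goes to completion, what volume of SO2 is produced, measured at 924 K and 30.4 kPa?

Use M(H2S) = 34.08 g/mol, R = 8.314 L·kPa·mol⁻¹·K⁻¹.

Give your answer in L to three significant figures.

n(H2S) = 654 / 34.08 = 19.19 mol
n(O2) = PV/RT = (526 × 325) / (8.314 × 853.15) = 24.10 mol
For 19.19 mol H2S, stoichiometry requires (3/2) × 19.19 = 28.79 mol O2; 24.10 mol is available, so O2 is limiting.
n(SO2) = (2/3) × 24.10 = 16.07 mol
V(SO2) = nRT/P = 16.07 × 8.314 × 924 / 30.4 = 4061 L

4060 L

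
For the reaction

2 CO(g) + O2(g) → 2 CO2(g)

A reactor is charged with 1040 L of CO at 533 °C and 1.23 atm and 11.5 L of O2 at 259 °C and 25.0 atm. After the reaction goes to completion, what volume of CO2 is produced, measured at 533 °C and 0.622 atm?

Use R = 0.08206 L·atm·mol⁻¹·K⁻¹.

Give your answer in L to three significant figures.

n(CO) = PV/RT = (1.23 × 1040) / (0.08206 × 806.15) = 19.34 mol
n(O2) = PV/RT = (25.0 × 11.5) / (0.08206 × 532.15) = 6.584 mol
For 19.34 mol CO, stoichiometry requires (1/2) × 19.34 = 9.670 mol O2; 6.584 mol is available, so O2 is limiting.
n(CO2) = (2/1) × 6.584 = 13.17 mol
V(CO2) = nRT/P = 13.17 × 0.08206 × 806.15 / 0.622 = 1401 L

1400 L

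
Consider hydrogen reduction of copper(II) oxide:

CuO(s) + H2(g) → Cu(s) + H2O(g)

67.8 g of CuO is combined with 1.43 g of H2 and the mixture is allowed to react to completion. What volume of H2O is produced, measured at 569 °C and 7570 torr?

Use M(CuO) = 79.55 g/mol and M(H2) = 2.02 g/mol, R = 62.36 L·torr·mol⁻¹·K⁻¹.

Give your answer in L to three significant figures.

4.91 L

n(CuO) = 67.8 / 79.55 = 0.8523 mol
n(H2) = 1.43 / 2.02 = 0.7079 mol
For 0.8523 mol CuO, stoichiometry requires (1/1) × 0.8523 = 0.8523 mol H2; 0.7079 mol is available, so H2 is limiting.
n(H2O) = (1/1) × 0.7079 = 0.7079 mol
V(H2O) = nRT/P = 0.7079 × 62.36 × 842.15 / 7570 = 4.911 L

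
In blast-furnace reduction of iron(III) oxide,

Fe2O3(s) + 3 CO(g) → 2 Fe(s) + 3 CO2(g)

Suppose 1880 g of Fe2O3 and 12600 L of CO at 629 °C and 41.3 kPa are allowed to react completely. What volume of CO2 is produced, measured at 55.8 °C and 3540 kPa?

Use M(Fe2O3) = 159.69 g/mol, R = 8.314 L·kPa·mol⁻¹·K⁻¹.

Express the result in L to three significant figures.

27.3 L

n(Fe2O3) = 1880 / 159.69 = 11.77 mol
n(CO) = PV/RT = (41.3 × 12600) / (8.314 × 902.15) = 69.38 mol
For 11.77 mol Fe2O3, stoichiometry requires (3/1) × 11.77 = 35.31 mol CO; 69.38 mol is available, so Fe2O3 is limiting.
n(CO2) = (3/1) × 11.77 = 35.31 mol
V(CO2) = nRT/P = 35.31 × 8.314 × 328.95 / 3540 = 27.28 L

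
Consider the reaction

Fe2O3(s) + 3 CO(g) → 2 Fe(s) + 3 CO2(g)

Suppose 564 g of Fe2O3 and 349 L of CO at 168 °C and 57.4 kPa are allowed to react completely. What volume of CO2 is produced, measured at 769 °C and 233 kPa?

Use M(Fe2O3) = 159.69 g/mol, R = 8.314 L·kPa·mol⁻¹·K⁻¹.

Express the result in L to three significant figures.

203 L

n(Fe2O3) = 564 / 159.69 = 3.532 mol
n(CO) = PV/RT = (57.4 × 349) / (8.314 × 441.15) = 5.462 mol
For 3.532 mol Fe2O3, stoichiometry requires (3/1) × 3.532 = 10.60 mol CO; 5.462 mol is available, so CO is limiting.
n(CO2) = (3/3) × 5.462 = 5.462 mol
V(CO2) = nRT/P = 5.462 × 8.314 × 1042.15 / 233 = 203.1 L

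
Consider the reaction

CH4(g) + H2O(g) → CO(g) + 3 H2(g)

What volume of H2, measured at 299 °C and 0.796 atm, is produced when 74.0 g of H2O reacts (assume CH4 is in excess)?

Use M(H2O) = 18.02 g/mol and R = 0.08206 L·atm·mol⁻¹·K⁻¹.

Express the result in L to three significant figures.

n(H2O) = 74.00 / 18.02 = 4.107 mol
n(H2) = (3/1) × 4.107 = 12.32 mol
V = nRT/P = 12.32 × 0.08206 × 572.15 / 0.796 = 726.7 L

727 L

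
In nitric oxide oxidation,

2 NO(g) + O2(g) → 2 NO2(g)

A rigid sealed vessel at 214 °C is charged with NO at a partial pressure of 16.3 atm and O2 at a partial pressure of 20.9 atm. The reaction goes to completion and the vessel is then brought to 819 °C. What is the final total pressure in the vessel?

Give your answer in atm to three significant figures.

65.1 atm

At constant V, partial pressures at 214 °C are proportional to moles, so apply stoichiometry directly to pressures.
P(O2) required for 16.3 atm of NO = (1/2) × 16.3 = 8.150 atm; available 20.9 atm, so NO is limiting.
P(O2) remaining = 20.9 − (1/2) × 16.3 = 12.75 atm
P(gaseous products) = (2)/2 × 16.3 = 16.30 atm
P_total at 214 °C = 12.75 + 16.30 = 29.05 atm
Scaling to 819 °C: P = 29.05 × 1092.15/487.15 = 65.13 atm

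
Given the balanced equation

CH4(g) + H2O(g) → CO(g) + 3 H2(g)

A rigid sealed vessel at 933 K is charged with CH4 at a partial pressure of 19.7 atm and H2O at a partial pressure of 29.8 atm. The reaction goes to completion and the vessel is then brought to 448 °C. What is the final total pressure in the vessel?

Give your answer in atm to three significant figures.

68.7 atm

With V and T fixed, P_i ∝ n_i, so the mole ratios apply directly to partial pressures at 933 K.
P(H2O) required for 19.7 atm of CH4 = (1/1) × 19.7 = 19.70 atm; available 29.8 atm, so CH4 is limiting.
P(H2O) remaining = 29.8 − (1/1) × 19.7 = 10.10 atm
P(gaseous products) = (1+3)/1 × 19.7 = 78.80 atm
P_total at 933 K = 10.10 + 78.80 = 88.90 atm
Scaling to 448 °C: P = 88.90 × 721.15/933 = 68.71 atm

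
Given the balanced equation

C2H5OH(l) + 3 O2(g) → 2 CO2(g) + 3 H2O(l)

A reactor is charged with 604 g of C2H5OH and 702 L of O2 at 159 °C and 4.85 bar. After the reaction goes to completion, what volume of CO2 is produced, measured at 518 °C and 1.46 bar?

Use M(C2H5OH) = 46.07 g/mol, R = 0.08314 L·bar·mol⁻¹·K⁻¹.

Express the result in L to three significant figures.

1180 L

n(C2H5OH) = 604 / 46.07 = 13.11 mol
n(O2) = PV/RT = (4.85 × 702) / (0.08314 × 432.15) = 94.76 mol
For 13.11 mol C2H5OH, stoichiometry requires (3/1) × 13.11 = 39.33 mol O2; 94.76 mol is available, so C2H5OH is limiting.
n(CO2) = (2/1) × 13.11 = 26.22 mol
V(CO2) = nRT/P = 26.22 × 0.08314 × 791.15 / 1.46 = 1181 L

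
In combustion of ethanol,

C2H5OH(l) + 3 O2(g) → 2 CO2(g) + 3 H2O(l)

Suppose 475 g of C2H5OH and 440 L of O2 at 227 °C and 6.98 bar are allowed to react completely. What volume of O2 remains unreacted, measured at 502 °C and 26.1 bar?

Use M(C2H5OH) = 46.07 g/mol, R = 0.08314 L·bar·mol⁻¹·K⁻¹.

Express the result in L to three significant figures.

n(C2H5OH) = 475 / 46.07 = 10.31 mol
n(O2) = PV/RT = (6.98 × 440) / (0.08314 × 500.15) = 73.86 mol
For 10.31 mol C2H5OH, stoichiometry requires (3/1) × 10.31 = 30.93 mol O2; 73.86 mol is available, so C2H5OH is limiting.
n(O2) consumed = (3/1) × 10.31 = 30.93 mol; remaining = 73.86 − 30.93 = 42.93 mol
V(O2) = nRT/P = 42.93 × 0.08314 × 775.15 / 26.1 = 106.0 L

106 L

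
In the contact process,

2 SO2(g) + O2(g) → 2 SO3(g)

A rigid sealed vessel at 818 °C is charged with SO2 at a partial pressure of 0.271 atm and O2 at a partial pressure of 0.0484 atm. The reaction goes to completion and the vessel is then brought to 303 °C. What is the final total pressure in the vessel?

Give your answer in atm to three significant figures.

0.143 atm

With V and T fixed, P_i ∝ n_i, so the mole ratios apply directly to partial pressures at 818 °C.
P(O2) required for 0.271 atm of SO2 = (1/2) × 0.271 = 0.1355 atm; available 0.0484 atm, so O2 is limiting.
P(SO2) remaining = 0.271 − (2/1) × 0.0484 = 0.1742 atm
P(gaseous products) = (2)/1 × 0.0484 = 0.09680 atm
P_total at 818 °C = 0.1742 + 0.09680 = 0.2710 atm
Scaling to 303 °C: P = 0.2710 × 576.15/1091.15 = 0.1431 atm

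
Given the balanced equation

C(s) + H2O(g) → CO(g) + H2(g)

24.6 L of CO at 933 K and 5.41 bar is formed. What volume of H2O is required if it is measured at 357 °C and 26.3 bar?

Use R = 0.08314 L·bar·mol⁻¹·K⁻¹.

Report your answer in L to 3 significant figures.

3.42 L

n(CO) = PV/RT = (5.41 × 24.6) / (0.08314 × 933) = 1.716 mol
n(H2O) = (1/1) × 1.716 = 1.716 mol
V = nRT/P = 1.716 × 0.08314 × 630.15 / 26.3 = 3.418 L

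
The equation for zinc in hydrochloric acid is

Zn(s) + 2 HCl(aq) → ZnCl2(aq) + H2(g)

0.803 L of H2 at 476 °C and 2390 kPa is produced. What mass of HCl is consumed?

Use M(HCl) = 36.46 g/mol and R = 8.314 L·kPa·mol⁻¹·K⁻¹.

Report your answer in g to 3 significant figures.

n(H2) = PV/RT = (2390 × 0.803) / (8.314 × 749.15) = 0.3081 mol
n(HCl) = (2/1) × 0.3081 = 0.6162 mol
m(HCl) = 0.6162 × 36.46 = 22.47 g

22.5 g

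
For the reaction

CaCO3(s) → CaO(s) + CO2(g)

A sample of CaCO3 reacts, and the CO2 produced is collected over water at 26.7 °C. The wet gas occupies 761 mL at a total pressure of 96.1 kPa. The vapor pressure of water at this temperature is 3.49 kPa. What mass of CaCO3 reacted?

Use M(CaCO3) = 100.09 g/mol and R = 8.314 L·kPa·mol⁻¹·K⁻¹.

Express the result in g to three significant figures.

2.83 g

P(CO2) = 96.1 − 3.49 = 92.61 kPa
n(CO2) = PV/RT = (92.61 × 0.7610) / (8.314 × 299.85) = 0.02827 mol
n(CaCO3) = (1/1) × 0.02827 = 0.02827 mol
m(CaCO3) = 0.02827 × 100.09 = 2.830 g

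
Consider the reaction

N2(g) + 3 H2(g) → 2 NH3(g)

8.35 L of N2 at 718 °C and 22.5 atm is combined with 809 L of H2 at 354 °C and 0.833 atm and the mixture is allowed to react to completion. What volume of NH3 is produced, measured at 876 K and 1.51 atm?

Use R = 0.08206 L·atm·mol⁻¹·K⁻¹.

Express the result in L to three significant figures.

220 L

n(N2) = PV/RT = (22.5 × 8.35) / (0.08206 × 991.15) = 2.310 mol
n(H2) = PV/RT = (0.833 × 809) / (0.08206 × 627.15) = 13.09 mol
For 2.310 mol N2, stoichiometry requires (3/1) × 2.310 = 6.930 mol H2; 13.09 mol is available, so N2 is limiting.
n(NH3) = (2/1) × 2.310 = 4.620 mol
V(NH3) = nRT/P = 4.620 × 0.08206 × 876 / 1.51 = 219.9 L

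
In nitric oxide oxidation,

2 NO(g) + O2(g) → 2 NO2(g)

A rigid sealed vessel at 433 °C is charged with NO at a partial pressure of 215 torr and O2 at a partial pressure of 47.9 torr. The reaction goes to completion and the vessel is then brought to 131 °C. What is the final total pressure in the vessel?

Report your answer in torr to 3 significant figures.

123 torr

With V and T fixed, P_i ∝ n_i, so the mole ratios apply directly to partial pressures at 433 °C.
P(O2) required for 215 torr of NO = (1/2) × 215 = 107.5 torr; available 47.9 torr, so O2 is limiting.
P(NO) remaining = 215 − (2/1) × 47.9 = 119.2 torr
P(gaseous products) = (2)/1 × 47.9 = 95.80 torr
P_total at 433 °C = 119.2 + 95.80 = 215.0 torr
Scaling to 131 °C: P = 215.0 × 404.15/706.15 = 123.1 torr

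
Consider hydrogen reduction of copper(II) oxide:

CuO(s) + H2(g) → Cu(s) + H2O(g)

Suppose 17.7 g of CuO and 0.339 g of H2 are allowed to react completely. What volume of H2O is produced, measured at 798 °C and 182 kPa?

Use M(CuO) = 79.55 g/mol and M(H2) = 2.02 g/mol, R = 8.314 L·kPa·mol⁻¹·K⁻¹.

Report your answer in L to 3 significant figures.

n(CuO) = 17.7 / 79.55 = 0.2225 mol
n(H2) = 0.339 / 2.02 = 0.1678 mol
For 0.2225 mol CuO, stoichiometry requires (1/1) × 0.2225 = 0.2225 mol H2; 0.1678 mol is available, so H2 is limiting.
n(H2O) = (1/1) × 0.1678 = 0.1678 mol
V(H2O) = nRT/P = 0.1678 × 8.314 × 1071.15 / 182 = 8.211 L

8.21 L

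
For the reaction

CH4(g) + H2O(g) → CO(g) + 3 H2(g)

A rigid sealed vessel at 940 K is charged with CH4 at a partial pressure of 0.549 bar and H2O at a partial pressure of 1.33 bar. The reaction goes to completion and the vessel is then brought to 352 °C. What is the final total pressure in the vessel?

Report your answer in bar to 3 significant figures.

At constant V, partial pressures at 940 K are proportional to moles, so apply stoichiometry directly to pressures.
P(H2O) required for 0.549 bar of CH4 = (1/1) × 0.549 = 0.5490 bar; available 1.33 bar, so CH4 is limiting.
P(H2O) remaining = 1.33 − (1/1) × 0.549 = 0.7810 bar
P(gaseous products) = (1+3)/1 × 0.549 = 2.196 bar
P_total at 940 K = 0.7810 + 2.196 = 2.977 bar
Scaling to 352 °C: P = 2.977 × 625.15/940 = 1.980 bar

1.98 bar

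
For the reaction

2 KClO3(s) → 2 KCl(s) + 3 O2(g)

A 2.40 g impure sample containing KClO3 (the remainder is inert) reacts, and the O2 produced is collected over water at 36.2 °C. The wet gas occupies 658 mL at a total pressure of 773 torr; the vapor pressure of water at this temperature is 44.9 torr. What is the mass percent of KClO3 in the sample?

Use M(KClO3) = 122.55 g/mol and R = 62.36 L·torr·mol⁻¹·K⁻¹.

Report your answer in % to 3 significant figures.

P(O2) = 773 − 44.9 = 728.1 torr
n(O2) = PV/RT = (728.1 × 0.6580) / (62.36 × 309.35) = 0.02483 mol
n(KClO3) = (2/3) × 0.02483 = 0.01655 mol
m(KClO3) = 0.01655 × 122.55 = 2.028 g
%KClO3 = 2.028 / 2.40 × 100 = 84.50%

84.5 %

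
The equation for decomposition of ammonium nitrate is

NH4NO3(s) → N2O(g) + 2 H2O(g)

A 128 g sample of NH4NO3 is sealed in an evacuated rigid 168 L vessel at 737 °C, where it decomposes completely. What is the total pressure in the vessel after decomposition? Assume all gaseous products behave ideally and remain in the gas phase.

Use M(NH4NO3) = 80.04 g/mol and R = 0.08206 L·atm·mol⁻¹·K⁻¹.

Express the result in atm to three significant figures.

2.37 atm

n(NH4NO3) = 128 / 80.04 = 1.599 mol
n(gas produced) = (3/1) × 1.599 = 4.797 mol
P = nRT/V = 4.797 × 0.08206 × 1010.15 / 168 = 2.367 atm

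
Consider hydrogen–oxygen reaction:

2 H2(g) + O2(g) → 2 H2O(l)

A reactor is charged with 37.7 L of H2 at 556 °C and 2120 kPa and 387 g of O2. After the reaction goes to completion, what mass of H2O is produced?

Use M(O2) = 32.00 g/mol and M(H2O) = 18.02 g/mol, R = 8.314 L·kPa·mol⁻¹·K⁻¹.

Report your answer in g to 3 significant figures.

n(H2) = PV/RT = (2120 × 37.7) / (8.314 × 829.15) = 11.59 mol
n(O2) = 387 / 32.00 = 12.09 mol
For 11.59 mol H2, stoichiometry requires (1/2) × 11.59 = 5.795 mol O2; 12.09 mol is available, so H2 is limiting.
n(H2O) = (2/2) × 11.59 = 11.59 mol
m(H2O) = 11.59 × 18.02 = 208.9 g

209 g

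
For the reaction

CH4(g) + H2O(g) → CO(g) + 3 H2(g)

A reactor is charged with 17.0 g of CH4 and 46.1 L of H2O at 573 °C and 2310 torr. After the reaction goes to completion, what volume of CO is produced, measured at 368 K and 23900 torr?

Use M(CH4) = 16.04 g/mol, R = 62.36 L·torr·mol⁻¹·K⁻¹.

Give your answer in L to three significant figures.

n(CH4) = 17.0 / 16.04 = 1.060 mol
n(H2O) = PV/RT = (2310 × 46.1) / (62.36 × 846.15) = 2.018 mol
For 1.060 mol CH4, stoichiometry requires (1/1) × 1.060 = 1.060 mol H2O; 2.018 mol is available, so CH4 is limiting.
n(CO) = (1/1) × 1.060 = 1.060 mol
V(CO) = nRT/P = 1.060 × 62.36 × 368 / 23900 = 1.018 L

1.02 L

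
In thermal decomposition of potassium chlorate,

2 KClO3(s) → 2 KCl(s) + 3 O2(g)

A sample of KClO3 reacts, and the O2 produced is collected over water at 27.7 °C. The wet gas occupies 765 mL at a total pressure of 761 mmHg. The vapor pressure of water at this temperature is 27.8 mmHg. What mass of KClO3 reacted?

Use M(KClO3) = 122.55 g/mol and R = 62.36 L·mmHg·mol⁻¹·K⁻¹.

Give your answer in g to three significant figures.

P(O2) = 761 − 27.8 = 733.2 mmHg
n(O2) = PV/RT = (733.2 × 0.7650) / (62.36 × 300.85) = 0.02990 mol
n(KClO3) = (2/3) × 0.02990 = 0.01993 mol
m(KClO3) = 0.01993 × 122.55 = 2.442 g

2.44 g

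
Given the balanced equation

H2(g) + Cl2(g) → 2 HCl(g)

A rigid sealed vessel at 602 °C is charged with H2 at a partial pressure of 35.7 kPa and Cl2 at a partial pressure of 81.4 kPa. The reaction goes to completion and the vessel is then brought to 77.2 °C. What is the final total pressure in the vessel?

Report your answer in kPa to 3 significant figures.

46.9 kPa

With V and T fixed, P_i ∝ n_i, so the mole ratios apply directly to partial pressures at 602 °C.
P(Cl2) required for 35.7 kPa of H2 = (1/1) × 35.7 = 35.70 kPa; available 81.4 kPa, so H2 is limiting.
P(Cl2) remaining = 81.4 − (1/1) × 35.7 = 45.70 kPa
P(gaseous products) = (2)/1 × 35.7 = 71.40 kPa
P_total at 602 °C = 45.70 + 71.40 = 117.1 kPa
Scaling to 77.2 °C: P = 117.1 × 350.35/875.15 = 46.88 kPa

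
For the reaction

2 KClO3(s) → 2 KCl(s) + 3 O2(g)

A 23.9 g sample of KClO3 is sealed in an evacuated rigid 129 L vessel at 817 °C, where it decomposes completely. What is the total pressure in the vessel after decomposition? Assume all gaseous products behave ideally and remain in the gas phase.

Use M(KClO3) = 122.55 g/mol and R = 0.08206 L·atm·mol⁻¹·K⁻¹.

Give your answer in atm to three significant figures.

0.203 atm

n(KClO3) = 23.9 / 122.55 = 0.1950 mol
n(gas produced) = (3/2) × 0.1950 = 0.2925 mol
P = nRT/V = 0.2925 × 0.08206 × 1090.15 / 129 = 0.2028 atm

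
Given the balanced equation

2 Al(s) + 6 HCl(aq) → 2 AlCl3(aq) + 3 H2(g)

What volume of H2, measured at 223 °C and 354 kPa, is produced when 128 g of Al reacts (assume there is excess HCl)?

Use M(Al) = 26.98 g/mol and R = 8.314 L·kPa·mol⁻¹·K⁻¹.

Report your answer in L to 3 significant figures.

82.9 L

n(Al) = 128.0 / 26.98 = 4.744 mol
n(H2) = (3/2) × 4.744 = 7.116 mol
V = nRT/P = 7.116 × 8.314 × 496.15 / 354 = 82.92 L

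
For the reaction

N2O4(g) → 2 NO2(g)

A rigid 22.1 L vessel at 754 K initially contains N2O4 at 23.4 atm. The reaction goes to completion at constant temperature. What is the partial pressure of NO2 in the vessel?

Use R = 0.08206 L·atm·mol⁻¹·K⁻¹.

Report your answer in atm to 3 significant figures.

46.8 atm

n(N2O4)₀ = PV/RT = (23.4 × 22.1) / (0.08206 × 754) = 8.358 mol
n(NO2) = (2/1) × 8.358 = 16.72 mol
P(NO2) = nRT/V = 16.72 × 0.08206 × 754 / 22.1 = 46.81 atm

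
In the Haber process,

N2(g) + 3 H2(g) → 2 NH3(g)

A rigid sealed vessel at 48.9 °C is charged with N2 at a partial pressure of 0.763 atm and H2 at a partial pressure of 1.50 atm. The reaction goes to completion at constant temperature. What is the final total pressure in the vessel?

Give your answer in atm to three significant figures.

1.26 atm

At constant V, partial pressures at 48.9 °C are proportional to moles, so apply stoichiometry directly to pressures.
P(H2) required for 0.763 atm of N2 = (3/1) × 0.763 = 2.289 atm; available 1.50 atm, so H2 is limiting.
P(N2) remaining = 0.763 − (1/3) × 1.50 = 0.2630 atm
P(gaseous products) = (2)/3 × 1.50 = 1.000 atm
P_total at 48.9 °C = 0.2630 + 1.000 = 1.263 atm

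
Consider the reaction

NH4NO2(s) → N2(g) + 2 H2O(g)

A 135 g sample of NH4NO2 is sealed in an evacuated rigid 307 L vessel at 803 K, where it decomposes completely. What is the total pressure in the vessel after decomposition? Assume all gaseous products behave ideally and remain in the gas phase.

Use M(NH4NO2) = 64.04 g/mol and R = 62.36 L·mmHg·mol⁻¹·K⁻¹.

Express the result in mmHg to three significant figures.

n(NH4NO2) = 135 / 64.04 = 2.108 mol
n(gas produced) = (3/1) × 2.108 = 6.324 mol
P = nRT/V = 6.324 × 62.36 × 803 / 307 = 1032 mmHg

1030 mmHg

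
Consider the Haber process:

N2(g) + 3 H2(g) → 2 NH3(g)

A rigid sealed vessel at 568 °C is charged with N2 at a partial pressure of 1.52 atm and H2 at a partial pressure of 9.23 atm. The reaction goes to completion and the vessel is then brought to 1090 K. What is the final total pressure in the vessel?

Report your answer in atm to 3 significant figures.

9.99 atm

With V and T fixed, P_i ∝ n_i, so the mole ratios apply directly to partial pressures at 568 °C.
P(H2) required for 1.52 atm of N2 = (3/1) × 1.52 = 4.560 atm; available 9.23 atm, so N2 is limiting.
P(H2) remaining = 9.23 − (3/1) × 1.52 = 4.670 atm
P(gaseous products) = (2)/1 × 1.52 = 3.040 atm
P_total at 568 °C = 4.670 + 3.040 = 7.710 atm
Scaling to 1090 K: P = 7.710 × 1090/841.15 = 9.991 atm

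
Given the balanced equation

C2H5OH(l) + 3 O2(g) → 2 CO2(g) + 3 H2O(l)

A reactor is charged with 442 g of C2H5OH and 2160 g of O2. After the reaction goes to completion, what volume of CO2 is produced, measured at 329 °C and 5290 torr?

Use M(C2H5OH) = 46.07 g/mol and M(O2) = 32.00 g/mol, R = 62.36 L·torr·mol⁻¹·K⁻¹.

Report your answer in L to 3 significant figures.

136 L

n(C2H5OH) = 442 / 46.07 = 9.594 mol
n(O2) = 2160 / 32.00 = 67.50 mol
For 9.594 mol C2H5OH, stoichiometry requires (3/1) × 9.594 = 28.78 mol O2; 67.50 mol is available, so C2H5OH is limiting.
n(CO2) = (2/1) × 9.594 = 19.19 mol
V(CO2) = nRT/P = 19.19 × 62.36 × 602.15 / 5290 = 136.2 L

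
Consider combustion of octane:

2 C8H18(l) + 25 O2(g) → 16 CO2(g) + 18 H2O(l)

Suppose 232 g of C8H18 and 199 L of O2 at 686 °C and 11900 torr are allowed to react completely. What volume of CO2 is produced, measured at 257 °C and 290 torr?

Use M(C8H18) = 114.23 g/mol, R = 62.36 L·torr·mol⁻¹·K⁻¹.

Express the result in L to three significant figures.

1850 L

n(C8H18) = 232 / 114.23 = 2.031 mol
n(O2) = PV/RT = (11900 × 199) / (62.36 × 959.15) = 39.59 mol
For 2.031 mol C8H18, stoichiometry requires (25/2) × 2.031 = 25.39 mol O2; 39.59 mol is available, so C8H18 is limiting.
n(CO2) = (16/2) × 2.031 = 16.25 mol
V(CO2) = nRT/P = 16.25 × 62.36 × 530.15 / 290 = 1853 L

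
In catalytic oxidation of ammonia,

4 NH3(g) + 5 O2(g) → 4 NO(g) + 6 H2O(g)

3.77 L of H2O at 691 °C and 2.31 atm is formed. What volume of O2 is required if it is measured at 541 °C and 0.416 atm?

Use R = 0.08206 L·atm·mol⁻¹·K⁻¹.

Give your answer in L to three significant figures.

14.7 L

n(H2O) = PV/RT = (2.31 × 3.77) / (0.08206 × 964.15) = 0.1101 mol
n(O2) = (5/6) × 0.1101 = 0.09175 mol
V = nRT/P = 0.09175 × 0.08206 × 814.15 / 0.416 = 14.73 L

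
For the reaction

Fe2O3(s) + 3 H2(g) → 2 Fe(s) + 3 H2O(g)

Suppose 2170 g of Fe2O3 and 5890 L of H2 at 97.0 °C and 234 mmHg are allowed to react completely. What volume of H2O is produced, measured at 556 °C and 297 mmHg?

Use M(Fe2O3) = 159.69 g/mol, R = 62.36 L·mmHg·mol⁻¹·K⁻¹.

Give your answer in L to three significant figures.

n(Fe2O3) = 2170 / 159.69 = 13.59 mol
n(H2) = PV/RT = (234 × 5890) / (62.36 × 370.15) = 59.71 mol
For 13.59 mol Fe2O3, stoichiometry requires (3/1) × 13.59 = 40.77 mol H2; 59.71 mol is available, so Fe2O3 is limiting.
n(H2O) = (3/1) × 13.59 = 40.77 mol
V(H2O) = nRT/P = 40.77 × 62.36 × 829.15 / 297 = 7098 L

7100 L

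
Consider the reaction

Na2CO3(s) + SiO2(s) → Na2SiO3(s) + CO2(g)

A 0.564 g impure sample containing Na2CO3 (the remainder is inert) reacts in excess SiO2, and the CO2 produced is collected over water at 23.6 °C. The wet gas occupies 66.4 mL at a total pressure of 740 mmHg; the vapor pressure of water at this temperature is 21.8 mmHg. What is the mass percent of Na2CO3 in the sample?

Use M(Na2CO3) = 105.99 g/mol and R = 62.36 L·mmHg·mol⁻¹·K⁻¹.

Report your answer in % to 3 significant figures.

48.4 %

P(CO2) = 740 − 21.8 = 718.2 mmHg
n(CO2) = PV/RT = (718.2 × 0.06640) / (62.36 × 296.75) = 0.002577 mol
n(Na2CO3) = (1/1) × 0.002577 = 0.002577 mol
m(Na2CO3) = 0.002577 × 105.99 = 0.2731 g
%Na2CO3 = 0.2731 / 0.564 × 100 = 48.42%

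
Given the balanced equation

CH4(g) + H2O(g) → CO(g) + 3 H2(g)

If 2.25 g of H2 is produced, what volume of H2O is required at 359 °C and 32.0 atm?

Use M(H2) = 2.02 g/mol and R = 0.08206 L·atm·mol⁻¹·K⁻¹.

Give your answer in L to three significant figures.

0.602 L

n(H2) = 2.250 / 2.02 = 1.114 mol
n(H2O) = (1/3) × 1.114 = 0.3713 mol
V = nRT/P = 0.3713 × 0.08206 × 632.15 / 32.0 = 0.6019 L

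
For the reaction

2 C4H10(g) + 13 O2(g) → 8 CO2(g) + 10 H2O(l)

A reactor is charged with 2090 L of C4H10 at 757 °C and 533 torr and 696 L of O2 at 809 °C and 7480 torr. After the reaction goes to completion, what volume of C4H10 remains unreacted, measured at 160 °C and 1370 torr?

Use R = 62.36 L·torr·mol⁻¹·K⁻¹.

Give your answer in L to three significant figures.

108 L

n(C4H10) = PV/RT = (533 × 2090) / (62.36 × 1030.15) = 17.34 mol
n(O2) = PV/RT = (7480 × 696) / (62.36 × 1082.15) = 77.15 mol
For 17.34 mol C4H10, stoichiometry requires (13/2) × 17.34 = 112.7 mol O2; 77.15 mol is available, so O2 is limiting.
n(C4H10) consumed = (2/13) × 77.15 = 11.87 mol; remaining = 17.34 − 11.87 = 5.470 mol
V(C4H10) = nRT/P = 5.470 × 62.36 × 433.15 / 1370 = 107.8 L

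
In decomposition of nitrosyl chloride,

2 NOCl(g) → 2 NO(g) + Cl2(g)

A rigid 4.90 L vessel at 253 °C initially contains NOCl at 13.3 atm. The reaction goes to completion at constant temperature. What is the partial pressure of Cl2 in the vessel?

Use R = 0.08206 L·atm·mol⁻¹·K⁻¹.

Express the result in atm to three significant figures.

n(NOCl)₀ = PV/RT = (13.3 × 4.90) / (0.08206 × 526.15) = 1.509 mol
n(Cl2) = (1/2) × 1.509 = 0.7545 mol
P(Cl2) = nRT/V = 0.7545 × 0.08206 × 526.15 / 4.90 = 6.648 atm

6.65 atm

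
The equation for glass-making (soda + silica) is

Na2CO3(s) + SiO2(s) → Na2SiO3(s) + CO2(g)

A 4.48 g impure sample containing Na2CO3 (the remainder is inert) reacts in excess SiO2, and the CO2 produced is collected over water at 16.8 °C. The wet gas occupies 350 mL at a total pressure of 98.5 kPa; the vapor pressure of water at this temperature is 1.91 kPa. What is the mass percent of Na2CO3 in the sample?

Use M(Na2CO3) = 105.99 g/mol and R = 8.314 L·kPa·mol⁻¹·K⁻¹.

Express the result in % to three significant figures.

P(CO2) = 98.5 − 1.91 = 96.59 kPa
n(CO2) = PV/RT = (96.59 × 0.3500) / (8.314 × 289.95) = 0.01402 mol
n(Na2CO3) = (1/1) × 0.01402 = 0.01402 mol
m(Na2CO3) = 0.01402 × 105.99 = 1.486 g
%Na2CO3 = 1.486 / 4.48 × 100 = 33.17%

33.2 %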